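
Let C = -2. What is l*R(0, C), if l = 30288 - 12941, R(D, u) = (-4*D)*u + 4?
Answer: 69388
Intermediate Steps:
R(D, u) = 4 - 4*D*u (R(D, u) = -4*D*u + 4 = 4 - 4*D*u)
l = 17347
l*R(0, C) = 17347*(4 - 4*0*(-2)) = 17347*(4 + 0) = 17347*4 = 69388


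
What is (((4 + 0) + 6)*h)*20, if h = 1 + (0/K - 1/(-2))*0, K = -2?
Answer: 200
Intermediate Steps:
h = 1 (h = 1 + (0/(-2) - 1/(-2))*0 = 1 + (0*(-1/2) - 1*(-1/2))*0 = 1 + (0 + 1/2)*0 = 1 + (1/2)*0 = 1 + 0 = 1)
(((4 + 0) + 6)*h)*20 = (((4 + 0) + 6)*1)*20 = ((4 + 6)*1)*20 = (10*1)*20 = 10*20 = 200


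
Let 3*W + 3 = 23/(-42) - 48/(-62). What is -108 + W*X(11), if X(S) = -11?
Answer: -382127/3906 ≈ -97.831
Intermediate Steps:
W = -3611/3906 (W = -1 + (23/(-42) - 48/(-62))/3 = -1 + (23*(-1/42) - 48*(-1/62))/3 = -1 + (-23/42 + 24/31)/3 = -1 + (⅓)*(295/1302) = -1 + 295/3906 = -3611/3906 ≈ -0.92447)
-108 + W*X(11) = -108 - 3611/3906*(-11) = -108 + 39721/3906 = -382127/3906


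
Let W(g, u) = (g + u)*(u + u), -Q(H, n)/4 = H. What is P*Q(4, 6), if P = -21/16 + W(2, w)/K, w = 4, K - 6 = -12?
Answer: 149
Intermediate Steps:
K = -6 (K = 6 - 12 = -6)
Q(H, n) = -4*H
W(g, u) = 2*u*(g + u) (W(g, u) = (g + u)*(2*u) = 2*u*(g + u))
P = -149/16 (P = -21/16 + (2*4*(2 + 4))/(-6) = -21*1/16 + (2*4*6)*(-1/6) = -21/16 + 48*(-1/6) = -21/16 - 8 = -149/16 ≈ -9.3125)
P*Q(4, 6) = -(-149)*4/4 = -149/16*(-16) = 149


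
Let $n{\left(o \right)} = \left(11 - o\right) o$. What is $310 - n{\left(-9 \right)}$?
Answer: $490$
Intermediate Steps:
$n{\left(o \right)} = o \left(11 - o\right)$
$310 - n{\left(-9 \right)} = 310 - - 9 \left(11 - -9\right) = 310 - - 9 \left(11 + 9\right) = 310 - \left(-9\right) 20 = 310 - -180 = 310 + 180 = 490$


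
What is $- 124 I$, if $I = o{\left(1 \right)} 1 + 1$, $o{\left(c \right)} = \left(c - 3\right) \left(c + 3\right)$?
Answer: $868$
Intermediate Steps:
$o{\left(c \right)} = \left(-3 + c\right) \left(3 + c\right)$
$I = -7$ ($I = \left(-9 + 1^{2}\right) 1 + 1 = \left(-9 + 1\right) 1 + 1 = \left(-8\right) 1 + 1 = -8 + 1 = -7$)
$- 124 I = \left(-124\right) \left(-7\right) = 868$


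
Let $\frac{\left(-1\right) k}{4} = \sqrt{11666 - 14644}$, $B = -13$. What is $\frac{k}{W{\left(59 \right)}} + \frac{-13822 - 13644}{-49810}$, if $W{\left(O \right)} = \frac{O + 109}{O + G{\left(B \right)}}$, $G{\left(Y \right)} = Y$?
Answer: $\frac{13733}{24905} - \frac{23 i \sqrt{2978}}{21} \approx 0.55142 - 59.768 i$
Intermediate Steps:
$W{\left(O \right)} = \frac{109 + O}{-13 + O}$ ($W{\left(O \right)} = \frac{O + 109}{O - 13} = \frac{109 + O}{-13 + O}$)
$k = - 4 i \sqrt{2978}$ ($k = - 4 \sqrt{11666 - 14644} = - 4 \sqrt{-2978} = - 4 i \sqrt{2978} \approx - 218.28 i$)
$\frac{k}{W{\left(59 \right)}} + \frac{-13822 - 13644}{-49810} = \frac{\left(-4\right) i \sqrt{2978}}{\frac{1}{-13 + 59} \left(109 + 59\right)} + \frac{-13822 - 13644}{-49810} = \frac{\left(-4\right) i \sqrt{2978}}{\frac{1}{46} \cdot 168} + \left(-13822 - 13644\right) \left(- \frac{1}{49810}\right) = \frac{\left(-4\right) i \sqrt{2978}}{\frac{1}{46} \cdot 168} - - \frac{13733}{24905} = \frac{\left(-4\right) i \sqrt{2978}}{\frac{84}{23}} + \frac{13733}{24905} = - 4 i \sqrt{2978} \cdot \frac{23}{84} + \frac{13733}{24905} = - \frac{23 i \sqrt{2978}}{21} + \frac{13733}{24905} = \frac{13733}{24905} - \frac{23 i \sqrt{2978}}{21}$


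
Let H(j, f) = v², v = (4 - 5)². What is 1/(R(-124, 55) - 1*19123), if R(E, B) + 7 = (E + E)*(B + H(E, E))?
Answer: -1/33018 ≈ -3.0287e-5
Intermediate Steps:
v = 1 (v = (-1)² = 1)
H(j, f) = 1 (H(j, f) = 1² = 1)
R(E, B) = -7 + 2*E*(1 + B) (R(E, B) = -7 + (E + E)*(B + 1) = -7 + (2*E)*(1 + B) = -7 + 2*E*(1 + B))
1/(R(-124, 55) - 1*19123) = 1/((-7 + 2*(-124) + 2*55*(-124)) - 1*19123) = 1/((-7 - 248 - 13640) - 19123) = 1/(-13895 - 19123) = 1/(-33018) = -1/33018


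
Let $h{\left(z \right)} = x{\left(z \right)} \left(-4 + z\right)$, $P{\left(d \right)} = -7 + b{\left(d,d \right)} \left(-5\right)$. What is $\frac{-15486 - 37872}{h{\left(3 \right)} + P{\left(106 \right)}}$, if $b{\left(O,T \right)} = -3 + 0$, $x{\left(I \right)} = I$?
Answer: $- \frac{53358}{5} \approx -10672.0$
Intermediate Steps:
$b{\left(O,T \right)} = -3$
$P{\left(d \right)} = 8$ ($P{\left(d \right)} = -7 - -15 = -7 + 15 = 8$)
$h{\left(z \right)} = z \left(-4 + z\right)$
$\frac{-15486 - 37872}{h{\left(3 \right)} + P{\left(106 \right)}} = \frac{-15486 - 37872}{3 \left(-4 + 3\right) + 8} = - \frac{53358}{3 \left(-1\right) + 8} = - \frac{53358}{-3 + 8} = - \frac{53358}{5}$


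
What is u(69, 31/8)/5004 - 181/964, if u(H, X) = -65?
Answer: -60524/301491 ≈ -0.20075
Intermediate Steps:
u(69, 31/8)/5004 - 181/964 = -65/5004 - 181/964 = -60524/301491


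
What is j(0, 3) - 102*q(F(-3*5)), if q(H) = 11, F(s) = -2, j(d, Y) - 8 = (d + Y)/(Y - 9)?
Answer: -2229/2 ≈ -1114.5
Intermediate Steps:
j(d, Y) = 8 + (Y + d)/(-9 + Y) (j(d, Y) = 8 + (d + Y)/(Y - 9) = 8 + (Y + d)/(-9 + Y))
j(0, 3) - 102*q(F(-3*5)) = (-72 + 0 + 9*3)/(-9 + 3) - 102*11 = (-72 + 0 + 27)/(-6) - 1122 = -1/6*(-45) - 1122 = 15/2 - 1122 = -2229/2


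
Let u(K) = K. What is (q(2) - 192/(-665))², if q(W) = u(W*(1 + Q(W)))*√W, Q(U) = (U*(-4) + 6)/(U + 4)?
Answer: 14482976/3980025 + 512*√2/665 ≈ 4.7278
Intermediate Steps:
Q(U) = (6 - 4*U)/(4 + U) (Q(U) = (-4*U + 6)/(4 + U) = (6 - 4*U)/(4 + U))
q(W) = W^(3/2)*(1 + 2*(3 - 2*W)/(4 + W)) (q(W) = (W*(1 + 2*(3 - 2*W)/(4 + W)))*√W = W^(3/2)*(1 + 2*(3 - 2*W)/(4 + W)))
(q(2) - 192/(-665))² = (2^(3/2)*(10 - 3*2)/(4 + 2) - 192/(-665))² = ((2*√2)*(10 - 6)/6 - 192*(-1/665))² = ((2*√2)*(⅙)*4 + 192/665)² = (4*√2/3 + 192/665)² = (192/665 + 4*√2/3)²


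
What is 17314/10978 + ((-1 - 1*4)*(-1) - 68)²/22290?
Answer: 6507587/3707570 ≈ 1.7552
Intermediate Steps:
17314/10978 + ((-1 - 1*4)*(-1) - 68)²/22290 = 17314*(1/10978) + ((-1 - 4)*(-1) - 68)²*(1/22290) = 787/499 + (-5*(-1) - 68)²*(1/22290) = 787/499 + (5 - 68)²*(1/22290) = 787/499 + (-63)²*(1/22290) = 787/499 + 3969*(1/22290) = 787/499 + 1323/7430 = 6507587/3707570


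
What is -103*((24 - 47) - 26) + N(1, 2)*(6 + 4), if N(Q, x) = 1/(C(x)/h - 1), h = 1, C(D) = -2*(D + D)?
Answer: 45413/9 ≈ 5045.9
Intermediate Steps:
C(D) = -4*D
N(Q, x) = 1/(-1 - 4*x) (N(Q, x) = 1/(-4*x/1 - 1) = 1/(-4*x*1 - 1) = 1/(-4*x - 1) = 1/(-1 - 4*x))
-103*((24 - 47) - 26) + N(1, 2)*(6 + 4) = -103*((24 - 47) - 26) + (-1/(1 + 4*2))*(6 + 4) = -103*(-23 - 26) - 1/(1 + 8)*10 = -103*(-49) - 1/9*10 = 5047 - 1*⅑*10 = 5047 - ⅑*10 = 5047 - 10/9 = 45413/9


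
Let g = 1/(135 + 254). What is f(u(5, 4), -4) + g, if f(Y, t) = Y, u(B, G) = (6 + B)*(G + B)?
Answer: 38512/389 ≈ 99.003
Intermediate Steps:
u(B, G) = (6 + B)*(B + G)
g = 1/389 ≈ 0.0025707
f(u(5, 4), -4) + g = (5² + 6*5 + 6*4 + 5*4) + 1/389 = (25 + 30 + 24 + 20) + 1/389 = 99 + 1/389 = 38512/389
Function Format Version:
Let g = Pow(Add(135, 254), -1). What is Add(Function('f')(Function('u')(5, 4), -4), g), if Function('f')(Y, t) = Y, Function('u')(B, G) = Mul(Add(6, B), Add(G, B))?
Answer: Rational(38512, 389) ≈ 99.003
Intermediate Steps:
Function('u')(B, G) = Mul(Add(6, B), Add(B, G))
g = Rational(1, 389) (g = Pow(389, -1) = Rational(1, 389) ≈ 0.0025707)
Add(Function('f')(Function('u')(5, 4), -4), g) = Add(Add(Pow(5, 2), Mul(6, 5), Mul(6, 4), Mul(5, 4)), Rational(1, 389)) = Add(Add(25, 30, 24, 20), Rational(1, 389)) = Add(99, Rational(1, 389)) = Rational(38512, 389)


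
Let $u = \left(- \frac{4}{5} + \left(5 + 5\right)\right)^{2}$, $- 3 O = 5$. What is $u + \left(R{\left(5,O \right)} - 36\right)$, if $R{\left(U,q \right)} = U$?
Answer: $\frac{1341}{25} \approx 53.64$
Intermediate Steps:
$O = - \frac{5}{3}$ ($O = \left(- \frac{1}{3}\right) 5 = - \frac{5}{3} \approx -1.6667$)
$u = \frac{2116}{25}$ ($u = \left(\left(-4\right) \frac{1}{5} + 10\right)^{2} = \left(- \frac{4}{5} + 10\right)^{2} = \left(\frac{46}{5}\right)^{2} = \frac{2116}{25} \approx 84.64$)
$u + \left(R{\left(5,O \right)} - 36\right) = \frac{2116}{25} + \left(5 - 36\right) = \frac{2116}{25} - 31 = \frac{1341}{25}$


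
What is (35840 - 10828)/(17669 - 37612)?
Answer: -676/539 ≈ -1.2542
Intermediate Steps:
(35840 - 10828)/(17669 - 37612) = 25012/(-19943) = 25012*(-1/19943) = -676/539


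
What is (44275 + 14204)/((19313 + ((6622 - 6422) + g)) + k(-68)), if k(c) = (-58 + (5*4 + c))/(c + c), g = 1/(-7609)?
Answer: 30257736348/10096663565 ≈ 2.9968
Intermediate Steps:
g = -1/7609 ≈ -0.00013142
k(c) = (-38 + c)/(2*c) (k(c) = (-58 + (20 + c))/((2*c)) = (-38 + c)*(1/(2*c)) = (-38 + c)/(2*c))
(44275 + 14204)/((19313 + ((6622 - 6422) + g)) + k(-68)) = (44275 + 14204)/((19313 + ((6622 - 6422) - 1/7609)) + (½)*(-38 - 68)/(-68)) = 58479/((19313 + (200 - 1/7609)) + (½)*(-1/68)*(-106)) = 58479/((19313 + 1521799/7609) + 53/68) = 58479/(148474416/7609 + 53/68) = 58479/(10096663565/517412) = 58479*(517412/10096663565) = 30257736348/10096663565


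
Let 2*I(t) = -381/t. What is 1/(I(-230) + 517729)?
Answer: 460/238155721 ≈ 1.9315e-6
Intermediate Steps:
I(t) = -381/(2*t) (I(t) = (-381/t)/2 = -381/(2*t))
1/(I(-230) + 517729) = 1/(-381/2/(-230) + 517729) = 1/(-381/2*(-1/230) + 517729) = 1/(381/460 + 517729) = 1/(238155721/460) = 460/238155721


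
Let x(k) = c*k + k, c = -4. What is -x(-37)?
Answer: -111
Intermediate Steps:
x(k) = -3*k (x(k) = -4*k + k = -3*k)
-x(-37) = -(-3)*(-37) = -1*111 = -111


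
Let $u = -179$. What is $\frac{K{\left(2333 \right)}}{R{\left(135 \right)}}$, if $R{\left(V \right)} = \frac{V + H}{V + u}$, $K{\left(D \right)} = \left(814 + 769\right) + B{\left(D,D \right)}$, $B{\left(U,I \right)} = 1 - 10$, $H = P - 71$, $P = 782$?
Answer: $- \frac{34628}{423} \approx -81.863$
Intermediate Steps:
$H = 711$ ($H = 782 - 71 = 711$)
$B{\left(U,I \right)} = -9$
$K{\left(D \right)} = 1574$ ($K{\left(D \right)} = \left(814 + 769\right) - 9 = 1583 - 9 = 1574$)
$R{\left(V \right)} = \frac{711 + V}{-179 + V}$ ($R{\left(V \right)} = \frac{V + 711}{V - 179} = \frac{711 + V}{-179 + V}$)
$\frac{K{\left(2333 \right)}}{R{\left(135 \right)}} = \frac{1574}{\frac{1}{-179 + 135} \left(711 + 135\right)} = \frac{1574}{\frac{1}{-44} \cdot 846} = \frac{1574}{\left(- \frac{1}{44}\right) 846} = \frac{1574}{- \frac{423}{22}} = 1574 \left(- \frac{22}{423}\right) = - \frac{34628}{423}$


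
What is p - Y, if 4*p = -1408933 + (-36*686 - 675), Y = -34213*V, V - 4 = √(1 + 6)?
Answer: -221724 + 34213*√7 ≈ -1.3121e+5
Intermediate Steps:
V = 4 + √7 (V = 4 + √(1 + 6) = 4 + √7 ≈ 6.6458)
Y = -136852 - 34213*√7 (Y = -34213*(4 + √7) = -136852 - 34213*√7 ≈ -2.2737e+5)
p = -358576 (p = (-1408933 + (-36*686 - 675))/4 = (-1408933 + (-24696 - 675))/4 = (-1408933 - 25371)/4 = (¼)*(-1434304) = -358576)
p - Y = -358576 - (-136852 - 34213*√7) = -358576 + (136852 + 34213*√7) = -221724 + 34213*√7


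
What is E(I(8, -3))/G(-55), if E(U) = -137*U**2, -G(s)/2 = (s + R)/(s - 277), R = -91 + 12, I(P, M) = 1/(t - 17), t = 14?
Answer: 11371/603 ≈ 18.857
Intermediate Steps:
I(P, M) = -1/3 (I(P, M) = 1/(14 - 17) = 1/(-3) = -1/3)
R = -79
G(s) = -2*(-79 + s)/(-277 + s) (G(s) = -2*(s - 79)/(s - 277) = -2*(-79 + s)/(-277 + s))
E(I(8, -3))/G(-55) = (-137*(-1/3)**2)/((2*(79 - 1*(-55))/(-277 - 55))) = (-137*1/9)/((2*(79 + 55)/(-332))) = -137/(9*(2*(-1/332)*134)) = -137/(9*(-67/83)) = -137/9*(-83/67) = 11371/603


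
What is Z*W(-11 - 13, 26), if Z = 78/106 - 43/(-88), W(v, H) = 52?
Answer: 74243/1166 ≈ 63.673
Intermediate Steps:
Z = 5711/4664 (Z = 78*(1/106) - 43*(-1/88) = 39/53 + 43/88 = 5711/4664 ≈ 1.2245)
Z*W(-11 - 13, 26) = (5711/4664)*52 = 74243/1166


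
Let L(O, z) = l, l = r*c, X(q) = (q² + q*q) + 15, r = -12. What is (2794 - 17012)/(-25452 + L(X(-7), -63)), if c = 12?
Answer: 7109/12798 ≈ 0.55548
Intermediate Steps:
X(q) = 15 + 2*q² (X(q) = (q² + q²) + 15 = 2*q² + 15 = 15 + 2*q²)
l = -144 (l = -12*12 = -144)
L(O, z) = -144
(2794 - 17012)/(-25452 + L(X(-7), -63)) = (2794 - 17012)/(-25452 - 144) = -14218/(-25596) = -14218*(-1/25596) = 7109/12798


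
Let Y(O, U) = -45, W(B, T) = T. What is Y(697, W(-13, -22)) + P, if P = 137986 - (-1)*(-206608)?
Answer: -68667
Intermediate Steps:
P = -68622 (P = 137986 - 1*206608 = 137986 - 206608 = -68622)
Y(697, W(-13, -22)) + P = -45 - 68622 = -68667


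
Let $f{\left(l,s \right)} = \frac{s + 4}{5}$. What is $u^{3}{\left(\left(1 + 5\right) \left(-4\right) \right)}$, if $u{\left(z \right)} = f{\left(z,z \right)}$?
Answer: $-64$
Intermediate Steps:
$f{\left(l,s \right)} = \frac{4}{5} + \frac{s}{5}$ ($f{\left(l,s \right)} = \left(4 + s\right) \frac{1}{5} = \frac{4}{5} + \frac{s}{5}$)
$u{\left(z \right)} = \frac{4}{5} + \frac{z}{5}$
$u^{3}{\left(\left(1 + 5\right) \left(-4\right) \right)} = \left(\frac{4}{5} + \frac{\left(1 + 5\right) \left(-4\right)}{5}\right)^{3} = \left(\frac{4}{5} + \frac{6 \left(-4\right)}{5}\right)^{3} = \left(\frac{4}{5} + \frac{1}{5} \left(-24\right)\right)^{3} = \left(\frac{4}{5} - \frac{24}{5}\right)^{3} = \left(-4\right)^{3} = -64$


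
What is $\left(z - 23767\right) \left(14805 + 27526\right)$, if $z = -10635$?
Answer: $-1456271062$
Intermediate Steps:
$\left(z - 23767\right) \left(14805 + 27526\right) = \left(-10635 - 23767\right) \left(14805 + 27526\right) = \left(-34402\right) 42331 = -1456271062$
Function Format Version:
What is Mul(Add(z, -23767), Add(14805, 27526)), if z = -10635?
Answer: -1456271062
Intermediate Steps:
Mul(Add(z, -23767), Add(14805, 27526)) = Mul(Add(-10635, -23767), Add(14805, 27526)) = Mul(-34402, 42331) = -1456271062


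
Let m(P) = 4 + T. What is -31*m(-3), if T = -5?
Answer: 31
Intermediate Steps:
m(P) = -1 (m(P) = 4 - 5 = -1)
-31*m(-3) = -31*(-1) = 31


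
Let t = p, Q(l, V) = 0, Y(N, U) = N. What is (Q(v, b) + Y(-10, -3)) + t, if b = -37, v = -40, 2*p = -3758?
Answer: -1889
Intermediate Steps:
p = -1879 (p = (½)*(-3758) = -1879)
t = -1879
(Q(v, b) + Y(-10, -3)) + t = (0 - 10) - 1879 = -10 - 1879 = -1889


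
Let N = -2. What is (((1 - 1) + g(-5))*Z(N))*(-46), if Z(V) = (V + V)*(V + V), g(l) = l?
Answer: 3680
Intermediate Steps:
Z(V) = 4*V² (Z(V) = (2*V)*(2*V) = 4*V²)
(((1 - 1) + g(-5))*Z(N))*(-46) = (((1 - 1) - 5)*(4*(-2)²))*(-46) = ((0 - 5)*(4*4))*(-46) = -5*16*(-46) = -80*(-46) = 3680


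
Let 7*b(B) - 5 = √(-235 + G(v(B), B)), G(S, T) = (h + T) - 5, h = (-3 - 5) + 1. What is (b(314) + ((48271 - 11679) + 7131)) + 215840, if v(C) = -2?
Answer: 1816946/7 + √67/7 ≈ 2.5957e+5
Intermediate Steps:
h = -7 (h = -8 + 1 = -7)
G(S, T) = -12 + T (G(S, T) = (-7 + T) - 5 = -12 + T)
b(B) = 5/7 + √(-247 + B)/7 (b(B) = 5/7 + √(-235 + (-12 + B))/7 = 5/7 + √(-247 + B)/7)
(b(314) + ((48271 - 11679) + 7131)) + 215840 = ((5/7 + √(-247 + 314)/7) + ((48271 - 11679) + 7131)) + 215840 = ((5/7 + √67/7) + (36592 + 7131)) + 215840 = ((5/7 + √67/7) + 43723) + 215840 = (306066/7 + √67/7) + 215840 = 1816946/7 + √67/7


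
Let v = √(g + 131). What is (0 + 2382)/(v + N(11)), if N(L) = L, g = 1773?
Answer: -26202/1783 + 9528*√119/1783 ≈ 43.599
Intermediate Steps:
v = 4*√119 (v = √(1773 + 131) = √1904 = 4*√119 ≈ 43.635)
(0 + 2382)/(v + N(11)) = (0 + 2382)/(4*√119 + 11) = 2382/(11 + 4*√119)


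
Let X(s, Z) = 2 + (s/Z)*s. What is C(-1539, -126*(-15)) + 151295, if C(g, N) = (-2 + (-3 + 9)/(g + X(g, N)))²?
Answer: 59717399200971/394697689 ≈ 1.5130e+5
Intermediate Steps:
X(s, Z) = 2 + s²/Z
C(g, N) = (-2 + 6/(2 + g + g²/N))² (C(g, N) = (-2 + (-3 + 9)/(g + (2 + g²/N)))² = (-2 + 6/(2 + g + g²/N))²)
C(-1539, -126*(-15)) + 151295 = 4*((-1539)² - (-126)*(-15) - 126*(-15)*(-1539))²/((-1539)² + 2*(-126*(-15)) - 126*(-15)*(-1539))² + 151295 = 4*(2368521 - 1*1890 + 1890*(-1539))²/(2368521 + 2*1890 + 1890*(-1539))² + 151295 = 4*(2368521 - 1890 - 2908710)²/(2368521 + 3780 - 2908710)² + 151295 = 4*(-542079)²/(-536409)² + 151295 = 4*293849642241*(1/287734615281) + 151295 = 1612343716/394697689 + 151295 = 59717399200971/394697689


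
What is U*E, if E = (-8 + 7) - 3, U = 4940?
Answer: -19760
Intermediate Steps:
E = -4 (E = -1 - 3 = -4)
U*E = 4940*(-4) = -19760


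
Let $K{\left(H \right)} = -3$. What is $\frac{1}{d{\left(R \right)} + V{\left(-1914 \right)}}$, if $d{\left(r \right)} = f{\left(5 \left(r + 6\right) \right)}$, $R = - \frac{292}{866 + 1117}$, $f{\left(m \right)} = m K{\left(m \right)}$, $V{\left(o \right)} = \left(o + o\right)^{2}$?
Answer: $\frac{661}{9685960994} \approx 6.8243 \cdot 10^{-8}$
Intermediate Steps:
$V{\left(o \right)} = 4 o^{2}$ ($V{\left(o \right)} = \left(2 o\right)^{2} = 4 o^{2}$)
$f{\left(m \right)} = - 3 m$ ($f{\left(m \right)} = m \left(-3\right) = - 3 m$)
$R = - \frac{292}{1983} \approx -0.14725$
$d{\left(r \right)} = -90 - 15 r$ ($d{\left(r \right)} = - 3 \cdot 5 \left(r + 6\right) = - 3 \cdot 5 \left(6 + r\right) = - 3 \left(30 + 5 r\right) = -90 - 15 r$)
$\frac{1}{d{\left(R \right)} + V{\left(-1914 \right)}} = \frac{1}{\left(-90 - - \frac{1460}{661}\right) + 4 \left(-1914\right)^{2}} = \frac{1}{\left(-90 + \frac{1460}{661}\right) + 4 \cdot 3663396} = \frac{1}{- \frac{58030}{661} + 14653584} = \frac{1}{\frac{9685960994}{661}} = \frac{661}{9685960994}$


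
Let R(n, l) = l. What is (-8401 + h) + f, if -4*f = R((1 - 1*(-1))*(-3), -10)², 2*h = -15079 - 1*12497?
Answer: -22214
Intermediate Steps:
h = -13788 (h = (-15079 - 1*12497)/2 = (-15079 - 12497)/2 = (½)*(-27576) = -13788)
f = -25 (f = -¼*(-10)² = -¼*100 = -25)
(-8401 + h) + f = (-8401 - 13788) - 25 = -22189 - 25 = -22214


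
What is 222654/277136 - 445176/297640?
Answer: -3568972461/5155422440 ≈ -0.69228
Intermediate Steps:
222654/277136 - 445176/297640 = 222654*(1/277136) - 445176*1/297640 = 111327/138568 - 55647/37205 = -3568972461/5155422440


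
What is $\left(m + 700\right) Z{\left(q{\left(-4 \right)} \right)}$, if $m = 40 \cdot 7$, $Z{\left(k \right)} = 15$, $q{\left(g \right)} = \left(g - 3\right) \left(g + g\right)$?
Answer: $14700$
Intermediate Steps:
$q{\left(g \right)} = 2 g \left(-3 + g\right)$ ($q{\left(g \right)} = \left(-3 + g\right) 2 g = 2 g \left(-3 + g\right)$)
$m = 280$
$\left(m + 700\right) Z{\left(q{\left(-4 \right)} \right)} = \left(280 + 700\right) 15 = 980 \cdot 15 = 14700$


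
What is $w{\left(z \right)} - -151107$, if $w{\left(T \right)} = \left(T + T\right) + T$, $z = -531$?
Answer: $149514$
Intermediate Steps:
$w{\left(T \right)} = 3 T$ ($w{\left(T \right)} = 2 T + T = 3 T$)
$w{\left(z \right)} - -151107 = 3 \left(-531\right) - -151107 = -1593 + 151107 = 149514$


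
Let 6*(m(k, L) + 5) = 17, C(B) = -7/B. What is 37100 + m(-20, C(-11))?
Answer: 222587/6 ≈ 37098.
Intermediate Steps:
m(k, L) = -13/6 (m(k, L) = -5 + (⅙)*17 = -5 + 17/6 = -13/6)
37100 + m(-20, C(-11)) = 37100 - 13/6 = 222587/6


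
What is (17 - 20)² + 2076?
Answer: 2085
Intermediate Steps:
(17 - 20)² + 2076 = (-3)² + 2076 = 9 + 2076 = 2085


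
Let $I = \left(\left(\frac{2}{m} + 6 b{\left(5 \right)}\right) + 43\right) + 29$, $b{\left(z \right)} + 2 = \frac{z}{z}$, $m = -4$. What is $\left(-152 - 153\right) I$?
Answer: $- \frac{39955}{2} \approx -19978.0$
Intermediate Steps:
$b{\left(z \right)} = -1$ ($b{\left(z \right)} = -2 + \frac{z}{z} = -2 + 1 = -1$)
$I = \frac{131}{2}$ ($I = \left(\left(\frac{2}{-4} + 6 \left(-1\right)\right) + 43\right) + 29 = \left(\left(2 \left(- \frac{1}{4}\right) - 6\right) + 43\right) + 29 = \left(\left(- \frac{1}{2} - 6\right) + 43\right) + 29 = \left(- \frac{13}{2} + 43\right) + 29 = \frac{73}{2} + 29 = \frac{131}{2} \approx 65.5$)
$\left(-152 - 153\right) I = \left(-152 - 153\right) \frac{131}{2} = \left(-305\right) \frac{131}{2} = - \frac{39955}{2}$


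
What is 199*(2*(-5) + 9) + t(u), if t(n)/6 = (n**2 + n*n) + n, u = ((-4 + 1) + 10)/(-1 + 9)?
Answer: -2953/16 ≈ -184.56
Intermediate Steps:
u = 7/8 (u = (-3 + 10)/8 = 7*(1/8) = 7/8 ≈ 0.87500)
t(n) = 6*n + 12*n**2 (t(n) = 6*((n**2 + n*n) + n) = 6*((n**2 + n**2) + n) = 6*(2*n**2 + n) = 6*(n + 2*n**2) = 6*n + 12*n**2)
199*(2*(-5) + 9) + t(u) = 199*(2*(-5) + 9) + 6*(7/8)*(1 + 2*(7/8)) = 199*(-10 + 9) + 6*(7/8)*(1 + 7/4) = 199*(-1) + 6*(7/8)*(11/4) = -199 + 231/16 = -2953/16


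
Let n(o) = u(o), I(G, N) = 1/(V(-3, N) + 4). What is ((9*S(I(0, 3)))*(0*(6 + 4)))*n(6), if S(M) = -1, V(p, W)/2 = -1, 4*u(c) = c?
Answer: 0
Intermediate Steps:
u(c) = c/4
V(p, W) = -2 (V(p, W) = 2*(-1) = -2)
I(G, N) = ½ (I(G, N) = 1/(-2 + 4) = 1/2 = ½)
n(o) = o/4
((9*S(I(0, 3)))*(0*(6 + 4)))*n(6) = ((9*(-1))*(0*(6 + 4)))*((¼)*6) = -0*10*(3/2) = -9*0*(3/2) = 0*(3/2) = 0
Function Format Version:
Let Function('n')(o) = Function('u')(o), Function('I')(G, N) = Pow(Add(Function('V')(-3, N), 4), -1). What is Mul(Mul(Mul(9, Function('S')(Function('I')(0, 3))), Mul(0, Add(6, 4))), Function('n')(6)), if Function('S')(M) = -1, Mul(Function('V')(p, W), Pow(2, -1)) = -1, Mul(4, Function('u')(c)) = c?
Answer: 0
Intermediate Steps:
Function('u')(c) = Mul(Rational(1, 4), c)
Function('V')(p, W) = -2 (Function('V')(p, W) = Mul(2, -1) = -2)
Function('I')(G, N) = Rational(1, 2) (Function('I')(G, N) = Pow(Add(-2, 4), -1) = Pow(2, -1) = Rational(1, 2))
Function('n')(o) = Mul(Rational(1, 4), o)
Mul(Mul(Mul(9, Function('S')(Function('I')(0, 3))), Mul(0, Add(6, 4))), Function('n')(6)) = Mul(Mul(Mul(9, -1), Mul(0, Add(6, 4))), Mul(Rational(1, 4), 6)) = Mul(Mul(-9, Mul(0, 10)), Rational(3, 2)) = Mul(Mul(-9, 0), Rational(3, 2)) = Mul(0, Rational(3, 2)) = 0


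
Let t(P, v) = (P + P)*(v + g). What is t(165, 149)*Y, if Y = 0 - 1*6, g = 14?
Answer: -322740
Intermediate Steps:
Y = -6 (Y = 0 - 6 = -6)
t(P, v) = 2*P*(14 + v) (t(P, v) = (P + P)*(v + 14) = (2*P)*(14 + v) = 2*P*(14 + v))
t(165, 149)*Y = (2*165*(14 + 149))*(-6) = (2*165*163)*(-6) = 53790*(-6) = -322740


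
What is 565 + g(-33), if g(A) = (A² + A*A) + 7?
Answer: 2750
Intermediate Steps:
g(A) = 7 + 2*A² (g(A) = (A² + A²) + 7 = 2*A² + 7 = 7 + 2*A²)
565 + g(-33) = 565 + (7 + 2*(-33)²) = 565 + (7 + 2*1089) = 565 + (7 + 2178) = 565 + 2185 = 2750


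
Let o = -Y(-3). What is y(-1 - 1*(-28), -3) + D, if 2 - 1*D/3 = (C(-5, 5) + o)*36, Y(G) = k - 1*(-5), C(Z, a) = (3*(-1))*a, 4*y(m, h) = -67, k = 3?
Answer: 9893/4 ≈ 2473.3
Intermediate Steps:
y(m, h) = -67/4 (y(m, h) = (¼)*(-67) = -67/4)
C(Z, a) = -3*a
Y(G) = 8 (Y(G) = 3 - 1*(-5) = 3 + 5 = 8)
o = -8 (o = -1*8 = -8)
D = 2490 (D = 6 - 3*(-3*5 - 8)*36 = 6 - 3*(-15 - 8)*36 = 6 - (-69)*36 = 6 - 3*(-828) = 6 + 2484 = 2490)
y(-1 - 1*(-28), -3) + D = -67/4 + 2490 = 9893/4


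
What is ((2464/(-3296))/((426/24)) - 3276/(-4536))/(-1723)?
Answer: -89525/226805382 ≈ -0.00039472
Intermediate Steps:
((2464/(-3296))/((426/24)) - 3276/(-4536))/(-1723) = ((2464*(-1/3296))/((426*(1/24))) - 3276*(-1/4536))*(-1/1723) = (-77/(103*71/4) + 13/18)*(-1/1723) = (-77/103*4/71 + 13/18)*(-1/1723) = (-308/7313 + 13/18)*(-1/1723) = (89525/131634)*(-1/1723) = -89525/226805382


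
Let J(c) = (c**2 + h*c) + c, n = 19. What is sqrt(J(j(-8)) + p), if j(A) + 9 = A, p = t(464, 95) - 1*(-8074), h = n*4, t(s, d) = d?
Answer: sqrt(7149) ≈ 84.552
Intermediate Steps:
h = 76 (h = 19*4 = 76)
p = 8169 (p = 95 - 1*(-8074) = 95 + 8074 = 8169)
j(A) = -9 + A
J(c) = c**2 + 77*c (J(c) = (c**2 + 76*c) + c = c**2 + 77*c)
sqrt(J(j(-8)) + p) = sqrt((-9 - 8)*(77 + (-9 - 8)) + 8169) = sqrt(-17*(77 - 17) + 8169) = sqrt(-17*60 + 8169) = sqrt(-1020 + 8169) = sqrt(7149)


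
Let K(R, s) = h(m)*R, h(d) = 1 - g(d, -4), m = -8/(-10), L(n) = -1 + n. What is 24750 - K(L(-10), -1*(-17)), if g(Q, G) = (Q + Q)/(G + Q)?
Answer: 49533/2 ≈ 24767.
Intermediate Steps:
g(Q, G) = 2*Q/(G + Q) (g(Q, G) = (2*Q)/(G + Q) = 2*Q/(G + Q))
m = ⅘ (m = -8*(-⅒) = ⅘ ≈ 0.80000)
h(d) = 1 - 2*d/(-4 + d)
K(R, s) = 3*R/2 (K(R, s) = ((-4 - 1*⅘)/(-4 + ⅘))*R = ((-4 - ⅘)/(-16/5))*R = (-5/16*(-24/5))*R = 3*R/2)
24750 - K(L(-10), -1*(-17)) = 24750 - 3*(-1 - 10)/2 = 24750 - 3*(-11)/2 = 24750 - 1*(-33/2) = 24750 + 33/2 = 49533/2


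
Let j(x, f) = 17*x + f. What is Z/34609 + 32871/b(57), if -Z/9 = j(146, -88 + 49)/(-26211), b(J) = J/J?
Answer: 9939494626872/302378833 ≈ 32871.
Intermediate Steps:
b(J) = 1
j(x, f) = f + 17*x
Z = 7329/8737 (Z = -9*((-88 + 49) + 17*146)/(-26211) = -9*(-39 + 2482)*(-1)/26211 = -21987*(-1)/26211 = -9*(-2443/26211) = 7329/8737 ≈ 0.83885)
Z/34609 + 32871/b(57) = (7329/8737)/34609 + 32871/1 = (7329/8737)*(1/34609) + 32871*1 = 7329/302378833 + 32871 = 9939494626872/302378833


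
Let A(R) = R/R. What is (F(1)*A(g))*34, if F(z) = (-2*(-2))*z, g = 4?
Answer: 136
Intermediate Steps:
A(R) = 1
F(z) = 4*z
(F(1)*A(g))*34 = ((4*1)*1)*34 = (4*1)*34 = 4*34 = 136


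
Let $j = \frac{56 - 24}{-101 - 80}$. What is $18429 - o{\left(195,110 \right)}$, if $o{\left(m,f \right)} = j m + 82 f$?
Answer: $\frac{1709269}{181} \approx 9443.5$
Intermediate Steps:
$j = - \frac{32}{181}$ ($j = \frac{32}{-181} = 32 \left(- \frac{1}{181}\right) = - \frac{32}{181} \approx -0.1768$)
$o{\left(m,f \right)} = 82 f - \frac{32 m}{181}$ ($o{\left(m,f \right)} = - \frac{32 m}{181} + 82 f = 82 f - \frac{32 m}{181}$)
$18429 - o{\left(195,110 \right)} = 18429 - \left(82 \cdot 110 - \frac{6240}{181}\right) = 18429 - \left(9020 - \frac{6240}{181}\right) = 18429 - \frac{1626380}{181} = \frac{1709269}{181}$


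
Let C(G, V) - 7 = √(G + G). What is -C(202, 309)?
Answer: -7 - 2*√101 ≈ -27.100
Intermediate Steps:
C(G, V) = 7 + √2*√G (C(G, V) = 7 + √(G + G) = 7 + √(2*G) = 7 + √2*√G)
-C(202, 309) = -(7 + √2*√202) = -(7 + 2*√101) = -7 - 2*√101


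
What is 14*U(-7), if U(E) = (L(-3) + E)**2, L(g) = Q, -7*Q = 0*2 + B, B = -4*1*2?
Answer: 3362/7 ≈ 480.29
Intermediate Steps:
B = -8 (B = -4*2 = -8)
Q = 8/7 (Q = -(0*2 - 8)/7 = -(0 - 8)/7 = -1/7*(-8) = 8/7 ≈ 1.1429)
L(g) = 8/7
U(E) = (8/7 + E)**2
14*U(-7) = 14*((8 + 7*(-7))**2/49) = 14*((8 - 49)**2/49) = 14*((1/49)*(-41)**2) = 14*((1/49)*1681) = 14*(1681/49) = 3362/7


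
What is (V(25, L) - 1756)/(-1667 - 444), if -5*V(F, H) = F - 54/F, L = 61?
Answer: 220071/263875 ≈ 0.83400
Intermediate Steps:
V(F, H) = -F/5 + 54/(5*F) (V(F, H) = -(F - 54/F)/5 = -F/5 + 54/(5*F))
(V(25, L) - 1756)/(-1667 - 444) = ((1/5)*(54 - 1*25**2)/25 - 1756)/(-1667 - 444) = ((1/5)*(1/25)*(54 - 1*625) - 1756)/(-2111) = ((1/5)*(1/25)*(54 - 625) - 1756)*(-1/2111) = ((1/5)*(1/25)*(-571) - 1756)*(-1/2111) = (-571/125 - 1756)*(-1/2111) = -220071/125*(-1/2111) = 220071/263875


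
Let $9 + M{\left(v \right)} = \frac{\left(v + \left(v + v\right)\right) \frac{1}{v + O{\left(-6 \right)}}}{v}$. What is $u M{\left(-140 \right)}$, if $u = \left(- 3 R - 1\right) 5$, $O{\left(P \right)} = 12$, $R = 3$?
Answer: $\frac{28875}{64} \approx 451.17$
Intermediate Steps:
$M{\left(v \right)} = -9 + \frac{3}{12 + v}$ ($M{\left(v \right)} = -9 + \frac{\left(v + \left(v + v\right)\right) \frac{1}{v + 12}}{v} = -9 + \frac{\left(v + 2 v\right) \frac{1}{12 + v}}{v} = -9 + \frac{3 v \frac{1}{12 + v}}{v} = -9 + \frac{3}{12 + v}$)
$u = -50$ ($u = \left(\left(-3\right) 3 - 1\right) 5 = \left(-9 - 1\right) 5 = \left(-10\right) 5 = -50$)
$u M{\left(-140 \right)} = - 50 \frac{3 \left(-35 - -420\right)}{12 - 140} = - 50 \frac{3 \left(-35 + 420\right)}{-128} = - 50 \cdot 3 \left(- \frac{1}{128}\right) 385 = \left(-50\right) \left(- \frac{1155}{128}\right) = \frac{28875}{64}$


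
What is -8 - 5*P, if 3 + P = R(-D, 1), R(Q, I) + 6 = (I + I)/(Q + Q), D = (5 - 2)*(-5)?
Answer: 110/3 ≈ 36.667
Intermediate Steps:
D = -15 (D = 3*(-5) = -15)
R(Q, I) = -6 + I/Q (R(Q, I) = -6 + (I + I)/(Q + Q) = -6 + (2*I)/((2*Q)) = -6 + (2*I)*(1/(2*Q)) = -6 + I/Q)
P = -134/15 (P = -3 + (-6 + 1/(-1*(-15))) = -3 + (-6 + 1/15) = -3 - 89/15 = -134/15 ≈ -8.9333)
-8 - 5*P = -8 - 5*(-134/15) = -8 + 134/3 = 110/3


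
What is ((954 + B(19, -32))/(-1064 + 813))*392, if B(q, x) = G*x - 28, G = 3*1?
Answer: -325360/251 ≈ -1296.3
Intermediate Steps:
G = 3
B(q, x) = -28 + 3*x (B(q, x) = 3*x - 28 = -28 + 3*x)
((954 + B(19, -32))/(-1064 + 813))*392 = ((954 + (-28 + 3*(-32)))/(-1064 + 813))*392 = ((954 + (-28 - 96))/(-251))*392 = ((954 - 124)*(-1/251))*392 = (830*(-1/251))*392 = -830/251*392 = -325360/251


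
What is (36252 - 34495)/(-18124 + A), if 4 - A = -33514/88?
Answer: -77308/780523 ≈ -0.099046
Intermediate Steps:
A = 16933/44 (A = 4 - (-33514)/88 = 4 - 1*(-16757/44) = 4 + 16757/44 = 16933/44 ≈ 384.84)
(36252 - 34495)/(-18124 + A) = (36252 - 34495)/(-18124 + 16933/44) = 1757/(-780523/44) = 1757*(-44/780523) = -77308/780523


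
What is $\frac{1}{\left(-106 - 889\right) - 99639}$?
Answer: $- \frac{1}{100634} \approx -9.937 \cdot 10^{-6}$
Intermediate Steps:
$\frac{1}{\left(-106 - 889\right) - 99639} = \frac{1}{-995 - 99639} = \frac{1}{-100634} = - \frac{1}{100634}$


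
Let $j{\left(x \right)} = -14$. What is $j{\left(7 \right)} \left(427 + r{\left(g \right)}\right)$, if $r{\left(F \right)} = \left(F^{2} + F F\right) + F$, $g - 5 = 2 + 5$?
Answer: $-10178$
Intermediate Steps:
$g = 12$ ($g = 5 + \left(2 + 5\right) = 5 + 7 = 12$)
$r{\left(F \right)} = F + 2 F^{2}$ ($r{\left(F \right)} = \left(F^{2} + F^{2}\right) + F = 2 F^{2} + F = F + 2 F^{2}$)
$j{\left(7 \right)} \left(427 + r{\left(g \right)}\right) = - 14 \left(427 + 12 \left(1 + 2 \cdot 12\right)\right) = - 14 \left(427 + 12 \left(1 + 24\right)\right) = - 14 \left(427 + 12 \cdot 25\right) = - 14 \left(427 + 300\right) = \left(-14\right) 727 = -10178$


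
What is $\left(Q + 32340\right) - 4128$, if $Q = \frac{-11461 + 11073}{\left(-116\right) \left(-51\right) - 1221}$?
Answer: $\frac{132454952}{4695} \approx 28212.0$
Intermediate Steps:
$Q = - \frac{388}{4695}$ ($Q = - \frac{388}{5916 - 1221} = - \frac{388}{4695} \approx -0.082641$)
$\left(Q + 32340\right) - 4128 = \left(- \frac{388}{4695} + 32340\right) - 4128 = \frac{151835912}{4695} - 4128 = \frac{132454952}{4695}$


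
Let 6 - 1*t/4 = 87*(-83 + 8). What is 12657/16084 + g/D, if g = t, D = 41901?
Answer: 316839791/224645228 ≈ 1.4104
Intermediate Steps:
t = 26124 (t = 24 - 348*(-83 + 8) = 24 - 348*(-75) = 24 - 4*(-6525) = 24 + 26100 = 26124)
g = 26124
12657/16084 + g/D = 12657/16084 + 26124/41901 = 12657*(1/16084) + 26124*(1/41901) = 12657/16084 + 8708/13967 = 316839791/224645228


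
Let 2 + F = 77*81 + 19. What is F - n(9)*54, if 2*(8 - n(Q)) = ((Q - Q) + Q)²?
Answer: 8009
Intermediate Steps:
n(Q) = 8 - Q²/2 (n(Q) = 8 - ((Q - Q) + Q)²/2 = 8 - (0 + Q)²/2 = 8 - Q²/2)
F = 6254 (F = -2 + (77*81 + 19) = -2 + (6237 + 19) = -2 + 6256 = 6254)
F - n(9)*54 = 6254 - (8 - ½*9²)*54 = 6254 - (8 - ½*81)*54 = 6254 - (8 - 81/2)*54 = 6254 - (-65)*54/2 = 6254 - 1*(-1755) = 6254 + 1755 = 8009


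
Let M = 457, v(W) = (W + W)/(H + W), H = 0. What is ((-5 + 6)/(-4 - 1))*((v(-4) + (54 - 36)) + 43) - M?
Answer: -2348/5 ≈ -469.60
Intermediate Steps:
v(W) = 2 (v(W) = (W + W)/(0 + W) = (2*W)/W = 2)
((-5 + 6)/(-4 - 1))*((v(-4) + (54 - 36)) + 43) - M = ((-5 + 6)/(-4 - 1))*((2 + (54 - 36)) + 43) - 1*457 = (1/(-5))*((2 + 18) + 43) - 457 = (1*(-1/5))*(20 + 43) - 457 = -1/5*63 - 457 = -63/5 - 457 = -2348/5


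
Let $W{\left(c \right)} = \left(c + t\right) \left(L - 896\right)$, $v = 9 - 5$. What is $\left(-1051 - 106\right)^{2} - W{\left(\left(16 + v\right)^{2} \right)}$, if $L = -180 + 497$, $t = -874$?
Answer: $1064203$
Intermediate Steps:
$v = 4$
$L = 317$
$W{\left(c \right)} = 506046 - 579 c$ ($W{\left(c \right)} = \left(c - 874\right) \left(317 - 896\right) = \left(-874 + c\right) \left(-579\right) = 506046 - 579 c$)
$\left(-1051 - 106\right)^{2} - W{\left(\left(16 + v\right)^{2} \right)} = \left(-1051 - 106\right)^{2} - \left(506046 - 579 \left(16 + 4\right)^{2}\right) = \left(-1157\right)^{2} - \left(506046 - 579 \cdot 20^{2}\right) = 1338649 - \left(506046 - 231600\right) = 1338649 - 274446 = 1064203$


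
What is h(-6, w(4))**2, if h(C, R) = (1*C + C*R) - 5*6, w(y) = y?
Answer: 3600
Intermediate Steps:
h(C, R) = -30 + C + C*R (h(C, R) = (C + C*R) - 30 = -30 + C + C*R)
h(-6, w(4))**2 = (-30 - 6 - 6*4)**2 = (-30 - 6 - 24)**2 = (-60)**2 = 3600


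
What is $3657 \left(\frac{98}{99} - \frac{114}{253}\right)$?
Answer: $\frac{65084}{33} \approx 1972.2$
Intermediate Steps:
$3657 \left(\frac{98}{99} - \frac{114}{253}\right) = 3657 \cdot \frac{1228}{2277} = \frac{65084}{33}$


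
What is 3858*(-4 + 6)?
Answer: 7716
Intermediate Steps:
3858*(-4 + 6) = 3858*2 = 7716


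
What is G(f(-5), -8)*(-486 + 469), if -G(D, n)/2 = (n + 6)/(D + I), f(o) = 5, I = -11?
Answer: 34/3 ≈ 11.333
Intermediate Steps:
G(D, n) = -2*(6 + n)/(-11 + D) (G(D, n) = -2*(n + 6)/(D - 11) = -2*(6 + n)/(-11 + D))
G(f(-5), -8)*(-486 + 469) = (2*(-6 - 1*(-8))/(-11 + 5))*(-486 + 469) = (2*(-6 + 8)/(-6))*(-17) = (2*(-⅙)*2)*(-17) = -⅔*(-17) = 34/3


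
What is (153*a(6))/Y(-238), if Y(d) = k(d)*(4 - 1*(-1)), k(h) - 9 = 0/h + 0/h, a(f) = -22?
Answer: -374/5 ≈ -74.800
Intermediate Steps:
k(h) = 9 (k(h) = 9 + (0/h + 0/h) = 9 + (0 + 0) = 9 + 0 = 9)
Y(d) = 45 (Y(d) = 9*(4 - 1*(-1)) = 9*(4 + 1) = 9*5 = 45)
(153*a(6))/Y(-238) = (153*(-22))/45 = -3366*1/45 = -374/5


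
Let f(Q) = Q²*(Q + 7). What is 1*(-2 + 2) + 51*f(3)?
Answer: 4590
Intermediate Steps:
f(Q) = Q²*(7 + Q)
1*(-2 + 2) + 51*f(3) = 1*(-2 + 2) + 51*(3²*(7 + 3)) = 1*0 + 51*(9*10) = 0 + 51*90 = 0 + 4590 = 4590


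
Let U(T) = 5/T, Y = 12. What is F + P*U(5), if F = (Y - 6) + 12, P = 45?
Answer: 63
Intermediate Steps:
F = 18 (F = (12 - 6) + 12 = 6 + 12 = 18)
F + P*U(5) = 18 + 45*(5/5) = 18 + 45*(5*(⅕)) = 18 + 45*1 = 18 + 45 = 63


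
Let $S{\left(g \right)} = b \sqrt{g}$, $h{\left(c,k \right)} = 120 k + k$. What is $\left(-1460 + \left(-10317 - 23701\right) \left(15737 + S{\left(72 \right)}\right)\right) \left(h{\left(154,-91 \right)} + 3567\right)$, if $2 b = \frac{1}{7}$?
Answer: $3985091252344 + \frac{759689976 \sqrt{2}}{7} \approx 3.9852 \cdot 10^{12}$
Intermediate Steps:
$b = \frac{1}{14}$ ($b = \frac{1}{2 \cdot 7} = \frac{1}{2} \cdot \frac{1}{7} = \frac{1}{14} \approx 0.071429$)
$h{\left(c,k \right)} = 121 k$
$S{\left(g \right)} = \frac{\sqrt{g}}{14}$
$\left(-1460 + \left(-10317 - 23701\right) \left(15737 + S{\left(72 \right)}\right)\right) \left(h{\left(154,-91 \right)} + 3567\right) = \left(-1460 + \left(-10317 - 23701\right) \left(15737 + \frac{\sqrt{72}}{14}\right)\right) \left(121 \left(-91\right) + 3567\right) = \left(-1460 - 34018 \left(15737 + \frac{6 \sqrt{2}}{14}\right)\right) \left(-11011 + 3567\right) = \left(-1460 - 34018 \left(15737 + \frac{3 \sqrt{2}}{7}\right)\right) \left(-7444\right) = \left(-1460 - \left(535341266 + \frac{102054 \sqrt{2}}{7}\right)\right) \left(-7444\right) = \left(-535342726 - \frac{102054 \sqrt{2}}{7}\right) \left(-7444\right) = 3985091252344 + \frac{759689976 \sqrt{2}}{7}$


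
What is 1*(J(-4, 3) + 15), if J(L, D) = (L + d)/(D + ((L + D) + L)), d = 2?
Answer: 16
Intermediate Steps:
J(L, D) = (2 + L)/(2*D + 2*L) (J(L, D) = (L + 2)/(D + ((L + D) + L)) = (2 + L)/(D + ((D + L) + L)) = (2 + L)/(D + (D + 2*L)) = (2 + L)/(2*D + 2*L))
1*(J(-4, 3) + 15) = 1*((1 + (1/2)*(-4))/(3 - 4) + 15) = 1*((1 - 2)/(-1) + 15) = 1*(-1*(-1) + 15) = 1*(1 + 15) = 1*16 = 16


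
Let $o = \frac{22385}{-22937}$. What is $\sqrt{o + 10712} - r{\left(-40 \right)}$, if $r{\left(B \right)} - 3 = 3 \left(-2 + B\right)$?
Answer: $123 + \frac{\sqrt{5635133695183}}{22937} \approx 226.49$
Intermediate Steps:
$o = - \frac{22385}{22937}$ ($o = 22385 \left(- \frac{1}{22937}\right) = - \frac{22385}{22937} \approx -0.97593$)
$r{\left(B \right)} = -3 + 3 B$ ($r{\left(B \right)} = 3 + 3 \left(-2 + B\right) = 3 + \left(-6 + 3 B\right) = -3 + 3 B$)
$\sqrt{o + 10712} - r{\left(-40 \right)} = \sqrt{- \frac{22385}{22937} + 10712} - \left(-3 + 3 \left(-40\right)\right) = \sqrt{\frac{245678759}{22937}} - \left(-3 - 120\right) = \frac{\sqrt{5635133695183}}{22937} - -123 = \frac{\sqrt{5635133695183}}{22937} + 123 = 123 + \frac{\sqrt{5635133695183}}{22937}$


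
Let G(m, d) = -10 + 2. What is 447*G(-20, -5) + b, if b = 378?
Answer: -3198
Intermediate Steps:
G(m, d) = -8
447*G(-20, -5) + b = 447*(-8) + 378 = -3576 + 378 = -3198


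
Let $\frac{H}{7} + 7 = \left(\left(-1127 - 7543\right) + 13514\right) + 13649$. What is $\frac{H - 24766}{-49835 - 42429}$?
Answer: $- \frac{26159}{23066} \approx -1.1341$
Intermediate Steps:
$H = 129402$ ($H = -49 + 7 \left(\left(\left(-1127 - 7543\right) + 13514\right) + 13649\right) = -49 + 7 \left(\left(-8670 + 13514\right) + 13649\right) = -49 + 7 \left(4844 + 13649\right) = -49 + 7 \cdot 18493 = -49 + 129451 = 129402$)
$\frac{H - 24766}{-49835 - 42429} = \frac{129402 - 24766}{-49835 - 42429} = \frac{104636}{-92264} = 104636 \left(- \frac{1}{92264}\right) = - \frac{26159}{23066}$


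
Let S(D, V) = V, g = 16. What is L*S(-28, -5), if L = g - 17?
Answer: 5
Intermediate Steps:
L = -1 (L = 16 - 17 = -1)
L*S(-28, -5) = -1*(-5) = 5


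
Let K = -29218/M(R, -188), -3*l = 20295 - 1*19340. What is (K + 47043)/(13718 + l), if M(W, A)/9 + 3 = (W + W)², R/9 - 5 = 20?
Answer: 85734568121/24420530709 ≈ 3.5108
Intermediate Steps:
R = 225 (R = 45 + 9*20 = 45 + 180 = 225)
M(W, A) = -27 + 36*W² (M(W, A) = -27 + 9*(W + W)² = -27 + 9*(2*W)² = -27 + 9*(4*W²) = -27 + 36*W²)
l = -955/3 (l = -(20295 - 1*19340)/3 = -(20295 - 19340)/3 = -⅓*955 = -955/3 ≈ -318.33)
K = -29218/1822473 (K = -29218/(-27 + 36*225²) = -29218/(-27 + 36*50625) = -29218/(-27 + 1822500) = -29218/1822473 ≈ -0.016032)
(K + 47043)/(13718 + l) = (-29218/1822473 + 47043)/(13718 - 955/3) = 85734568121/(1822473*(40199/3)) = (85734568121/1822473)*(3/40199) = 85734568121/24420530709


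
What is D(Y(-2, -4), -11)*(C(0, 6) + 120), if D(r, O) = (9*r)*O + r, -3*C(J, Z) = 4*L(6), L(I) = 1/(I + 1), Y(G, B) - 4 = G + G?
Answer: 0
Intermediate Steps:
Y(G, B) = 4 + 2*G (Y(G, B) = 4 + (G + G) = 4 + 2*G)
L(I) = 1/(1 + I)
C(J, Z) = -4/21 (C(J, Z) = -4/(3*(1 + 6)) = -4/(3*7) = -⅓*4/7 = -4/21)
D(r, O) = r + 9*O*r (D(r, O) = 9*O*r + r = r + 9*O*r)
D(Y(-2, -4), -11)*(C(0, 6) + 120) = ((4 + 2*(-2))*(1 + 9*(-11)))*(-4/21 + 120) = ((4 - 4)*(1 - 99))*(2516/21) = (0*(-98))*(2516/21) = 0*(2516/21) = 0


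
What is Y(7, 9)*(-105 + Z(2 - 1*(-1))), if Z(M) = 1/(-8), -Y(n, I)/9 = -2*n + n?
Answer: -52983/8 ≈ -6622.9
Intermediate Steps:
Y(n, I) = 9*n (Y(n, I) = -9*(-2*n + n) = -(-9)*n = 9*n)
Z(M) = -⅛
Y(7, 9)*(-105 + Z(2 - 1*(-1))) = (9*7)*(-105 - ⅛) = 63*(-841/8) = -52983/8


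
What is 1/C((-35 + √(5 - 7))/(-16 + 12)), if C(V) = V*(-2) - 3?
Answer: -82/1683 - 2*I*√2/1683 ≈ -0.048723 - 0.0016806*I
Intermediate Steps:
C(V) = -3 - 2*V (C(V) = -2*V - 3 = -3 - 2*V)
1/C((-35 + √(5 - 7))/(-16 + 12)) = 1/(-3 - 2*(-35 + √(5 - 7))/(-16 + 12)) = 1/(-3 - 2*(-35 + √(-2))/(-4)) = 1/(-3 - 2*(-35 + I*√2)*(-1)/4) = 1/(-3 - 2*(35/4 - I*√2/4)) = 1/(-3 + (-35/2 + I*√2/2)) = 1/(-41/2 + I*√2/2)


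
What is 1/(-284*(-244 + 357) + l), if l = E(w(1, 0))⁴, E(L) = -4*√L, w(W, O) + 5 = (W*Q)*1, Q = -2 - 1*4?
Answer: -1/1116 ≈ -0.00089606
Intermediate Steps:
Q = -6 (Q = -2 - 4 = -6)
w(W, O) = -5 - 6*W (w(W, O) = -5 + (W*(-6))*1 = -5 - 6*W*1 = -5 - 6*W)
l = 30976 (l = (-4*√(-5 - 6*1))⁴ = (-4*√(-5 - 6))⁴ = (-4*I*√11)⁴ = 30976)
1/(-284*(-244 + 357) + l) = 1/(-284*(-244 + 357) + 30976) = 1/(-284*113 + 30976) = 1/(-32092 + 30976) = 1/(-1116) = -1/1116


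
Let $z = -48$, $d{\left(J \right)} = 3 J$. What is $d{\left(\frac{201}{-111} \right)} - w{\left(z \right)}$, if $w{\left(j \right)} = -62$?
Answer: $\frac{2093}{37} \approx 56.568$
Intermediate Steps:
$d{\left(\frac{201}{-111} \right)} - w{\left(z \right)} = 3 \frac{201}{-111} - -62 = 3 \cdot 201 \left(- \frac{1}{111}\right) + 62 = 3 \left(- \frac{67}{37}\right) + 62 = - \frac{201}{37} + 62 = \frac{2093}{37}$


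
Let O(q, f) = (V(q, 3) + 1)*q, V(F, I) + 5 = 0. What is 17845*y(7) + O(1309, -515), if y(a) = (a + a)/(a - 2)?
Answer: 44730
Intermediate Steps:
y(a) = 2*a/(-2 + a) (y(a) = (2*a)/(-2 + a) = 2*a/(-2 + a))
V(F, I) = -5 (V(F, I) = -5 + 0 = -5)
O(q, f) = -4*q (O(q, f) = (-5 + 1)*q = -4*q)
17845*y(7) + O(1309, -515) = 17845*(2*7/(-2 + 7)) - 4*1309 = 17845*(2*7/5) - 5236 = 17845*(2*7*(⅕)) - 5236 = 17845*(14/5) - 5236 = 49966 - 5236 = 44730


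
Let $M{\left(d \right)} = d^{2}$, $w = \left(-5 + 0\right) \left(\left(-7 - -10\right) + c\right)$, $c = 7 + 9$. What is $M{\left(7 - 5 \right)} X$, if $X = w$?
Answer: $-380$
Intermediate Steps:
$c = 16$
$w = -95$ ($w = \left(-5 + 0\right) \left(\left(-7 - -10\right) + 16\right) = - 5 \left(\left(-7 + 10\right) + 16\right) = - 5 \left(3 + 16\right) = \left(-5\right) 19 = -95$)
$X = -95$
$M{\left(7 - 5 \right)} X = \left(7 - 5\right)^{2} \left(-95\right) = 2^{2} \left(-95\right) = 4 \left(-95\right) = -380$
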